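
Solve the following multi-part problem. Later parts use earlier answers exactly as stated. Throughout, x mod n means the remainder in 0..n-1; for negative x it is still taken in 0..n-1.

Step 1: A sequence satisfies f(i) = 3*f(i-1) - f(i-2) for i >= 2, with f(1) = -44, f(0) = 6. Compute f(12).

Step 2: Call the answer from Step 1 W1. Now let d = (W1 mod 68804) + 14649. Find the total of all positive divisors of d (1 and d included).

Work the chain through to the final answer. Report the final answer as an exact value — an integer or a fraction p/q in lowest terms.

Step 1: f(2) = 3*(-44) - 1*(6) = -138; iterating: f(2)=-138, f(3)=-370, f(4)=-972, f(5)=-2546, f(6)=-6666, f(7)=-17452, f(8)=-45690, f(9)=-119618, f(10)=-313164, f(11)=-819874, f(12)=-2146458; answer -2146458
Step 2: W1 = -2146458; d = 69919; 69919 = 29 * 2411; sigma = (1 + 29) * (1 + 2411) = 30 * 2412 = 72360; answer 72360

72360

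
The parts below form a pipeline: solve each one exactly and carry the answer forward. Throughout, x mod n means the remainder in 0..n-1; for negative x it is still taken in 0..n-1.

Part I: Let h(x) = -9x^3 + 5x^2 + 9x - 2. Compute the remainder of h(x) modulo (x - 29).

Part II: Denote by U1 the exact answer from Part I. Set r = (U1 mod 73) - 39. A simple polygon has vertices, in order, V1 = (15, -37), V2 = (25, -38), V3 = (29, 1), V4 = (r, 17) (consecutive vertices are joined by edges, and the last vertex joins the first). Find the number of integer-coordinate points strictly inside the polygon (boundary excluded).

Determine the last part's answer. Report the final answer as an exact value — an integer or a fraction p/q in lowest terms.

1200

Part I: remainder = value at the root: -9*(29)^3 + 5*(29)^2 + 9*(29)^1 - 2 = (-219501) + (4205) + (261) + (-2) = -215037; answer -215037
Part II: U1 = -215037; r = -18; cross terms: (15*-38 - 25*-37)=355, (25*1 - 29*-38)=1127, (29*17 - -18*1)=511, (-18*-37 - 15*17)=411; twice the area = |2404| = 2404; area = 1202; boundary points = 1 + 1 + 1 + 3 = 6; strictly interior points = area - boundary/2 + 1 = 1200; answer 1200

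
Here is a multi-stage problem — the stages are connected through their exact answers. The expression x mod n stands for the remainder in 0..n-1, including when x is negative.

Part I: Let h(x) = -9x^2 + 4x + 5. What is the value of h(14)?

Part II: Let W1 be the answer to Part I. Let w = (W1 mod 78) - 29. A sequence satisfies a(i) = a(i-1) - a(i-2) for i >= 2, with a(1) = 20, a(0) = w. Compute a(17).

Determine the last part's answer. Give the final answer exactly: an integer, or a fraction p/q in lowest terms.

Part I: -9*(14)^2 + 4*(14)^1 + 5 = (-1764) + (56) + (5) = -1703; answer -1703
Part II: W1 = -1703; w = -16; a(2) = 1*(20) - 1*(-16) = 36; iterating: a(2)=36, a(3)=16, a(4)=-20, a(5)=-36, a(6)=-16, a(7)=20, a(8)=36, a(9)=16, a(10)=-20, a(11)=-36, a(12)=-16, a(13)=20, a(14)=36, a(15)=16, a(16)=-20, a(17)=-36; answer -36

-36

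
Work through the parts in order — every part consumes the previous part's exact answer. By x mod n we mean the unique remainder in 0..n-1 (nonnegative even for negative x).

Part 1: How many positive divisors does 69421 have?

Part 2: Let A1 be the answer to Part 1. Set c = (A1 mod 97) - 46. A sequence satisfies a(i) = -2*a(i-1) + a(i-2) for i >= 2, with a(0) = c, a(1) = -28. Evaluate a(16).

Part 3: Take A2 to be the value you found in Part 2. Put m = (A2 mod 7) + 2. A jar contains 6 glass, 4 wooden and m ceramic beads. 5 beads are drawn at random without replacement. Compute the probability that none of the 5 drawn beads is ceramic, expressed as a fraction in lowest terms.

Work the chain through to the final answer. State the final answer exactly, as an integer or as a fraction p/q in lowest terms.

Part 1: 69421 = 11 * 6311; number of divisors = (1+1) * (1+1) = 4; answer 4
Part 2: A1 = 4; c = -42; a(2) = -2*(-28) + 1*(-42) = 14; iterating: a(2)=14, a(3)=-56, a(4)=126, a(5)=-308, a(6)=742, a(7)=-1792, a(8)=4326, a(9)=-10444, a(10)=25214, a(11)=-60872, a(12)=146958, a(13)=-354788, a(14)=856534, a(15)=-2067856, a(16)=4992246; answer 4992246
Part 3: A2 = 4992246; m = 2; total draws C(12,5) = 792; favorable C(10,5) = 252; P = 7/22; answer 7/22

7/22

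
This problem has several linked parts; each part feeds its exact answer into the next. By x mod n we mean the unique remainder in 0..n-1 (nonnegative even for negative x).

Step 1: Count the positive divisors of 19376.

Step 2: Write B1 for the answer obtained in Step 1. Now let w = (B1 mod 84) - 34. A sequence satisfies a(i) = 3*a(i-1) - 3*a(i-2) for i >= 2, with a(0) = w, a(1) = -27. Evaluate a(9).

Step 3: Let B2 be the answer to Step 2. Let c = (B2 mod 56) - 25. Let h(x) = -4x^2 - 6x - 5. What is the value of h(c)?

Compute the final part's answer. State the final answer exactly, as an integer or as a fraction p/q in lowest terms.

Step 1: 19376 = 2^4 * 7 * 173; number of divisors = (4+1) * (1+1) * (1+1) = 20; answer 20
Step 2: B1 = 20; w = -14; a(2) = 3*(-27) - 3*(-14) = -39; iterating: a(2)=-39, a(3)=-36, a(4)=9, a(5)=135, a(6)=378, a(7)=729, a(8)=1053, a(9)=972; answer 972
Step 3: B2 = 972; c = -5; -4*(-5)^2 - 6*(-5)^1 - 5 = (-100) + (30) + (-5) = -75; answer -75

-75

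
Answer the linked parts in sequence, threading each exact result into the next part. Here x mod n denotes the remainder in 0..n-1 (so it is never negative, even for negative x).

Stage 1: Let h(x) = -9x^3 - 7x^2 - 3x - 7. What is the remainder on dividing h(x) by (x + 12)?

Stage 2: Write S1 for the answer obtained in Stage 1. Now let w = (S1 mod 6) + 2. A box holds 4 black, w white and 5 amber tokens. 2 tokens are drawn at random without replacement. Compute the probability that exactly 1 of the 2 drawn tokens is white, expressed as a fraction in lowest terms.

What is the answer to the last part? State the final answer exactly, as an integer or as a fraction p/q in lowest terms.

Stage 1: remainder = value at the root: -9*(-12)^3 - 7*(-12)^2 - 3*(-12)^1 - 7 = (15552) + (-1008) + (36) + (-7) = 14573; answer 14573
Stage 2: S1 = 14573; w = 7; total draws C(16,2) = 120; favorable C(7,1)*C(9,1) = 63; P = 21/40; answer 21/40

21/40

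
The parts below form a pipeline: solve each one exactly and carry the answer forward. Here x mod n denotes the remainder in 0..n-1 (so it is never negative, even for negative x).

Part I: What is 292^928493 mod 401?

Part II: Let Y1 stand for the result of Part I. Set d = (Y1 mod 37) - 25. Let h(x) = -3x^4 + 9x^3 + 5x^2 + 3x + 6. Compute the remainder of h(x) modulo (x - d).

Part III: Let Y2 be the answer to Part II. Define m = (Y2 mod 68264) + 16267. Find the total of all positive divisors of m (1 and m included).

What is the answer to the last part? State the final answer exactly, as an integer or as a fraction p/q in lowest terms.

Part I: squarings mod 401: 292^1=292, 292^2=252, 292^4=146, 292^8=63, 292^16=360, 292^32=77, 292^64=315, 292^128=178, 292^256=5, 292^512=25, 292^1024=224, 292^2048=51, 292^4096=195, 292^8192=331, 292^16384=88, 292^32768=125, 292^65536=387, 292^131072=196, 292^262144=321, 292^524288=385; 292^928493 = 292^1 * 292^4 * 292^8 * 292^32 * 292^64 * 292^128 * 292^512 * 292^2048 * 292^8192 * 292^131072 * 292^262144 * 292^524288 = 390 (mod 401); answer 390
Part II: Y1 = 390; d = -5; remainder = value at the root: -3*(-5)^4 + 9*(-5)^3 + 5*(-5)^2 + 3*(-5)^1 + 6 = (-1875) + (-1125) + (125) + (-15) + (6) = -2884; answer -2884
Part III: Y2 = -2884; m = 81647; 81647 is prime, so its only divisors are 1 and 81647; sigma = 1 + 81647 = 81648; answer 81648

81648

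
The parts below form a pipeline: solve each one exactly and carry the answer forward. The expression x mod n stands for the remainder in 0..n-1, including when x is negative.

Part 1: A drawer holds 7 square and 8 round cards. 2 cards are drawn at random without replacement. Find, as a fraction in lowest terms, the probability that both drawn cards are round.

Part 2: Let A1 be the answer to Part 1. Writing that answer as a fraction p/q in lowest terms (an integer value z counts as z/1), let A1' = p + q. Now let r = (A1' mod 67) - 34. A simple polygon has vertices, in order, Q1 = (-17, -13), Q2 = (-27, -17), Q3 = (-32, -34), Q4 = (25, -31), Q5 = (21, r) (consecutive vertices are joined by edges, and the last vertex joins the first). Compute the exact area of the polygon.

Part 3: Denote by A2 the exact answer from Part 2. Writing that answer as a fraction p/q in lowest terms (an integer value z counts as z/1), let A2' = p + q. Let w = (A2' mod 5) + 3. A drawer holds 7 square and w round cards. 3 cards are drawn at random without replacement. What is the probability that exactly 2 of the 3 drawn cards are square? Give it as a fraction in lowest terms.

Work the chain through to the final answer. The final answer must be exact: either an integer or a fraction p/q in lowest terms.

21/44

Part 1: total draws C(15,2) = 105; favorable C(8,2) = 28; P = 4/15; answer 4/15
Part 2: A1 = 4/15; threaded value p + q = 19; r = -15; cross terms: (-17*-17 - -27*-13)=-62, (-27*-34 - -32*-17)=374, (-32*-31 - 25*-34)=1842, (25*-15 - 21*-31)=276, (21*-13 - -17*-15)=-528; twice the area = |1902| = 1902; area = 951; answer 951
Part 3: A2 = 951; threaded value p + q = 952; w = 5; total draws C(12,3) = 220; favorable C(7,2)*C(5,1) = 105; P = 21/44; answer 21/44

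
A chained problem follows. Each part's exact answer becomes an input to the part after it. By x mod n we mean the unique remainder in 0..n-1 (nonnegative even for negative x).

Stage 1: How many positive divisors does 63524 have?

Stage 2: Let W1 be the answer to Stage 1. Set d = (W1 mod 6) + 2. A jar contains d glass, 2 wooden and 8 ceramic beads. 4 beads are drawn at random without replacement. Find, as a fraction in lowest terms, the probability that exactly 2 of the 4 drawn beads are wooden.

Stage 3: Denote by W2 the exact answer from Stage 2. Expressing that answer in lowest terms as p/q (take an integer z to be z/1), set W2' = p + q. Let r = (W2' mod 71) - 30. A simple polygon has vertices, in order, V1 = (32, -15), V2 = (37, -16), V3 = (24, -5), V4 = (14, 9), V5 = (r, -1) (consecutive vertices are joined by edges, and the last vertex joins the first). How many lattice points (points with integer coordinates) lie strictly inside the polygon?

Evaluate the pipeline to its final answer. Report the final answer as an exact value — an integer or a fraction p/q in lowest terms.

486

Stage 1: 63524 = 2^2 * 15881; number of divisors = (2+1) * (1+1) = 6; answer 6
Stage 2: W1 = 6; d = 2; total draws C(12,4) = 495; favorable C(2,2)*C(10,2) = 45; P = 1/11; answer 1/11
Stage 3: W2 = 1/11; threaded value p + q = 12; r = -18; cross terms: (32*-16 - 37*-15)=43, (37*-5 - 24*-16)=199, (24*9 - 14*-5)=286, (14*-1 - -18*9)=148, (-18*-15 - 32*-1)=302; twice the area = |978| = 978; area = 489; boundary points = 1 + 1 + 2 + 2 + 2 = 8; strictly interior points = area - boundary/2 + 1 = 486; answer 486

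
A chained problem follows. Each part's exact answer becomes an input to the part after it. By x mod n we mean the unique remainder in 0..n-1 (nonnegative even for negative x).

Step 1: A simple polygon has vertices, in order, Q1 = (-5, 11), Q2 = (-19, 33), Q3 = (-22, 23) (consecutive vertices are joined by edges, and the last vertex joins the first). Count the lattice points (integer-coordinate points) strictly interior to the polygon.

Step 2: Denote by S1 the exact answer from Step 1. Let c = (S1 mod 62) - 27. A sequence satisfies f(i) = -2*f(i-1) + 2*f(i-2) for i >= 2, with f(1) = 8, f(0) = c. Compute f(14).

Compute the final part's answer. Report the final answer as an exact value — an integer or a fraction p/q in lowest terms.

Step 1: cross terms: (-5*33 - -19*11)=44, (-19*23 - -22*33)=289, (-22*11 - -5*23)=-127; twice the area = |206| = 206; area = 103; boundary points = 2 + 1 + 1 = 4; strictly interior points = area - boundary/2 + 1 = 102; answer 102
Step 2: S1 = 102; c = 13; f(2) = -2*(8) + 2*(13) = 10; iterating: f(2)=10, f(3)=-4, f(4)=28, f(5)=-64, f(6)=184, f(7)=-496, f(8)=1360, f(9)=-3712, f(10)=10144, f(11)=-27712, f(12)=75712, f(13)=-206848, f(14)=565120; answer 565120

565120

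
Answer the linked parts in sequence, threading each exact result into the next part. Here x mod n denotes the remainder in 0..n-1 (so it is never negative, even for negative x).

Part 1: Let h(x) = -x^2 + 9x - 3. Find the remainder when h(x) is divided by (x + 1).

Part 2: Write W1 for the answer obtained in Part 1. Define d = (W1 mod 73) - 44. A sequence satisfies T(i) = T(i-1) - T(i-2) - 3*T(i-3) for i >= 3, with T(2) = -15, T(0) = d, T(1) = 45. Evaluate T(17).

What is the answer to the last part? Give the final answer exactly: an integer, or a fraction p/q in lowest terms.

Part 1: remainder = value at the root: -1*(-1)^2 + 9*(-1)^1 - 3 = (-1) + (-9) + (-3) = -13; answer -13
Part 2: W1 = -13; d = 16; T(3) = 1*(-15) - 1*(45) - 3*(16) = -108; iterating: T(3)=-108, T(4)=-228, T(5)=-75, T(6)=477, T(7)=1236, T(8)=984, T(9)=-1683, T(10)=-6375, T(11)=-7644, T(12)=3780, T(13)=30549, T(14)=49701, T(15)=7812, T(16)=-133536, T(17)=-290451; answer -290451

-290451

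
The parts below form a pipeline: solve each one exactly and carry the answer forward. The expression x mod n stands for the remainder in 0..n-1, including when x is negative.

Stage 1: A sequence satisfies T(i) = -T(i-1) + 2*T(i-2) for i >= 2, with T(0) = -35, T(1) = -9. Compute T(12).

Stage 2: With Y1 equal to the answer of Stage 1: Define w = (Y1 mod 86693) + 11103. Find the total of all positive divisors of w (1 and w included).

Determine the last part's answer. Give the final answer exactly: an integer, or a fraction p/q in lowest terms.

106704

Stage 1: T(2) = -1*(-9) + 2*(-35) = -61; iterating: T(2)=-61, T(3)=43, T(4)=-165, T(5)=251, T(6)=-581, T(7)=1083, T(8)=-2245, T(9)=4411, T(10)=-8901, T(11)=17723, T(12)=-35525; answer -35525
Stage 2: Y1 = -35525; w = 62271; 62271 = 3^2 * 11 * 17 * 37; sigma = (1 + 3 + 9) * (1 + 11) * (1 + 17) * (1 + 37) = 13 * 12 * 18 * 38 = 106704; answer 106704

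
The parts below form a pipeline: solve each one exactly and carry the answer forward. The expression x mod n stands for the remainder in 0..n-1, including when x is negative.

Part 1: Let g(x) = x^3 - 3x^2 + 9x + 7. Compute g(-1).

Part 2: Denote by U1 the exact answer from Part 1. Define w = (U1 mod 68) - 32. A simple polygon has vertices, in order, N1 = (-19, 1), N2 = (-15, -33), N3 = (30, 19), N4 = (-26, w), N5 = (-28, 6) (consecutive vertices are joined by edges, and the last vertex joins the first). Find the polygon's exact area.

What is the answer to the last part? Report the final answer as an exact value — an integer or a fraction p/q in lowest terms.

Part 1: 1*(-1)^3 - 3*(-1)^2 + 9*(-1)^1 + 7 = (-1) + (-3) + (-9) + (7) = -6; answer -6
Part 2: U1 = -6; w = 30; cross terms: (-19*-33 - -15*1)=642, (-15*19 - 30*-33)=705, (30*30 - -26*19)=1394, (-26*6 - -28*30)=684, (-28*1 - -19*6)=86; twice the area = |3511| = 3511; area = 3511/2; answer 3511/2

3511/2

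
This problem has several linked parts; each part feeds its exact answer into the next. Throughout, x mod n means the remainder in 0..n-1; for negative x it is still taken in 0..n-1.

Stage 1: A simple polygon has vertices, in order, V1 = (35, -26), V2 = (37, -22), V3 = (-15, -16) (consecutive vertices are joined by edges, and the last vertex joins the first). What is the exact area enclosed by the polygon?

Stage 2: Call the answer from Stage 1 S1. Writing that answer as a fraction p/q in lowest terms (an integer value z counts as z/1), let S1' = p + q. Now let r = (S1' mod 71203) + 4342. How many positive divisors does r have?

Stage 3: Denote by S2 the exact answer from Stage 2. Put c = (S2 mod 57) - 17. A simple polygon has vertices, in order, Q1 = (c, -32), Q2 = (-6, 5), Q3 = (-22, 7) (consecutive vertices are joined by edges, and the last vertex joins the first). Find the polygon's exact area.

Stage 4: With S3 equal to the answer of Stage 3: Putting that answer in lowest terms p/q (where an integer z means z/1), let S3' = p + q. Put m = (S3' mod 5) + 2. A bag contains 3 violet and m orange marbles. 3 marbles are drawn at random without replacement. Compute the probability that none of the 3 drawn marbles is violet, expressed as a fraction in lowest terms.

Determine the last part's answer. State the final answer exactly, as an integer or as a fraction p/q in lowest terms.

Stage 1: cross terms: (35*-22 - 37*-26)=192, (37*-16 - -15*-22)=-922, (-15*-26 - 35*-16)=950; twice the area = |220| = 220; area = 110; answer 110
Stage 2: S1 = 110; threaded value p + q = 111; r = 4453; 4453 = 61 * 73; number of divisors = (1+1) * (1+1) = 4; answer 4
Stage 3: S2 = 4; c = -13; cross terms: (-13*5 - -6*-32)=-257, (-6*7 - -22*5)=68, (-22*-32 - -13*7)=795; twice the area = |606| = 606; area = 303; answer 303
Stage 4: S3 = 303; threaded value p + q = 304; m = 6; total draws C(9,3) = 84; favorable C(6,3) = 20; P = 5/21; answer 5/21

5/21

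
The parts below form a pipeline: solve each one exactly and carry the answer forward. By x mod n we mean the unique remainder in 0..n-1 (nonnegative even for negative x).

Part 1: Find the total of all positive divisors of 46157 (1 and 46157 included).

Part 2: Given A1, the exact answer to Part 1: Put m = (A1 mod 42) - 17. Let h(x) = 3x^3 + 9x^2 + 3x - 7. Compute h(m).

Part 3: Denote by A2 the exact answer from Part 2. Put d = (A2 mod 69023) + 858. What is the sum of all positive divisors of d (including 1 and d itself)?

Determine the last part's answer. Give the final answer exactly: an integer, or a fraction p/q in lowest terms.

Part 1: 46157 = 101 * 457; sigma = (1 + 101) * (1 + 457) = 102 * 458 = 46716; answer 46716
Part 2: A1 = 46716; m = -5; 3*(-5)^3 + 9*(-5)^2 + 3*(-5)^1 - 7 = (-375) + (225) + (-15) + (-7) = -172; answer -172
Part 3: A2 = -172; d = 69709; 69709 is prime, so its only divisors are 1 and 69709; sigma = 1 + 69709 = 69710; answer 69710

69710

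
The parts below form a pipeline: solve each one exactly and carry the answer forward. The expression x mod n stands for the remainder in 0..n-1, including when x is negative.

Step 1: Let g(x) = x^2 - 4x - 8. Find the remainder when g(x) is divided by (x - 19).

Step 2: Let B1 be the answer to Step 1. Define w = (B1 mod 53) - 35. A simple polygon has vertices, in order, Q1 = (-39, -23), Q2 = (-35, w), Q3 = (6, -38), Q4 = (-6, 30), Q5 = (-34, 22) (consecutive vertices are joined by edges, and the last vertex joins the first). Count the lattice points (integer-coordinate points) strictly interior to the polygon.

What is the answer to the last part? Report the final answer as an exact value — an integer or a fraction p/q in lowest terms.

Step 1: remainder = value at the root: 1*(19)^2 - 4*(19)^1 - 8 = (361) + (-76) + (-8) = 277; answer 277
Step 2: B1 = 277; w = -23; cross terms: (-39*-23 - -35*-23)=92, (-35*-38 - 6*-23)=1468, (6*30 - -6*-38)=-48, (-6*22 - -34*30)=888, (-34*-23 - -39*22)=1640; twice the area = |4040| = 4040; area = 2020; boundary points = 4 + 1 + 4 + 4 + 5 = 18; strictly interior points = area - boundary/2 + 1 = 2012; answer 2012

2012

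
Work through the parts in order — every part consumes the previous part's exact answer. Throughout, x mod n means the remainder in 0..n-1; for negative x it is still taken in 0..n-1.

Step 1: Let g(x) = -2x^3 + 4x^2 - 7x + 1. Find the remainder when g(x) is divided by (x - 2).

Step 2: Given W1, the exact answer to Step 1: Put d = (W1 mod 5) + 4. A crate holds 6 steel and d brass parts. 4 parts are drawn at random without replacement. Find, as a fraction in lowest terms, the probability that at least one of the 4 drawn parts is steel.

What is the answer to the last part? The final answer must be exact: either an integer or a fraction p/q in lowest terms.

Step 1: remainder = value at the root: -2*(2)^3 + 4*(2)^2 - 7*(2)^1 + 1 = (-16) + (16) + (-14) + (1) = -13; answer -13
Step 2: W1 = -13; d = 6; total draws C(12,4) = 495; complement C(6,4) = 15; favorable 495 - 15 = 480; P = 32/33; answer 32/33

32/33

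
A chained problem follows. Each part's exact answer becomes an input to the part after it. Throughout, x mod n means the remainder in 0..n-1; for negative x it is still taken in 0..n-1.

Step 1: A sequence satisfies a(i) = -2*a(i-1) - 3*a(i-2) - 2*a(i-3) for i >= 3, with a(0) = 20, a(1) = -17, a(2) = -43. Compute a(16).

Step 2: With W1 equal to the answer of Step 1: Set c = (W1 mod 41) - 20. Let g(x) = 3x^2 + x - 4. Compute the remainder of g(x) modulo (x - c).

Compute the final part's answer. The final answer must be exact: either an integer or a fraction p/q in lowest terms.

Step 1: a(3) = -2*(-43) - 3*(-17) - 2*(20) = 97; iterating: a(3)=97, a(4)=-31, a(5)=-143, a(6)=185, a(7)=121, a(8)=-511, a(9)=289, a(10)=713, a(11)=-1271, a(12)=-175, a(13)=2737, a(14)=-2407, a(15)=-3047, a(16)=7841; answer 7841
Step 2: W1 = 7841; c = -10; remainder = value at the root: 3*(-10)^2 + 1*(-10)^1 - 4 = (300) + (-10) + (-4) = 286; answer 286

286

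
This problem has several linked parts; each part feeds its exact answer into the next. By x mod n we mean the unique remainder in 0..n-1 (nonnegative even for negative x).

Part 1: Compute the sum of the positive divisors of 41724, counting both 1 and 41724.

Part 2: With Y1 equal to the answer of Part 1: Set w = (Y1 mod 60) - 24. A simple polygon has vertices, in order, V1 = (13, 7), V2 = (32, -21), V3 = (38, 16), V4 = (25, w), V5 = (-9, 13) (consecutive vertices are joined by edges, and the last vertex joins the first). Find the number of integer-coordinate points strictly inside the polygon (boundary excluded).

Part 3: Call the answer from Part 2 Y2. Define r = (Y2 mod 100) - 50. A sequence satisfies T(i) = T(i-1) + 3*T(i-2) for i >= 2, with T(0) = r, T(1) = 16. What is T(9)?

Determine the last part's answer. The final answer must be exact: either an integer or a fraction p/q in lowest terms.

Part 1: 41724 = 2^2 * 3^2 * 19 * 61; sigma = (1 + 2 + 4) * (1 + 3 + 9) * (1 + 19) * (1 + 61) = 7 * 13 * 20 * 62 = 112840; answer 112840
Part 2: Y1 = 112840; w = 16; cross terms: (13*-21 - 32*7)=-497, (32*16 - 38*-21)=1310, (38*16 - 25*16)=208, (25*13 - -9*16)=469, (-9*7 - 13*13)=-232; twice the area = |1258| = 1258; area = 629; boundary points = 1 + 1 + 13 + 1 + 2 = 18; strictly interior points = area - boundary/2 + 1 = 621; answer 621
Part 3: Y2 = 621; r = -29; T(2) = 1*(16) + 3*(-29) = -71; iterating: T(2)=-71, T(3)=-23, T(4)=-236, T(5)=-305, T(6)=-1013, T(7)=-1928, T(8)=-4967, T(9)=-10751; answer -10751

-10751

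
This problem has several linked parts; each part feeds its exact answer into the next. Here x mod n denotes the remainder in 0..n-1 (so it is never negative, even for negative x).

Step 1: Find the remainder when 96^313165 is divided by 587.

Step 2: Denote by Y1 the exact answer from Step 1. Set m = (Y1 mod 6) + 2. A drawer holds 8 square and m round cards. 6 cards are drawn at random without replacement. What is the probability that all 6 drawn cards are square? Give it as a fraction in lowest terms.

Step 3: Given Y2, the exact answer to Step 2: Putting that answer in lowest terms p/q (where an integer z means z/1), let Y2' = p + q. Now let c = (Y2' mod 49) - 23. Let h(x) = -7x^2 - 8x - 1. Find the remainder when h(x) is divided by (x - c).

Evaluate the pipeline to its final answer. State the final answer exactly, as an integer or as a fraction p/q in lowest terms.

Step 1: squarings mod 587: 96^1=96, 96^2=411, 96^4=452, 96^8=28, 96^16=197, 96^32=67, 96^64=380, 96^128=585, 96^256=4, 96^512=16, 96^1024=256, 96^2048=379, 96^4096=413, 96^8192=339, 96^16384=456, 96^32768=138, 96^65536=260, 96^131072=95, 96^262144=220; 96^313165 = 96^1 * 96^4 * 96^8 * 96^64 * 96^256 * 96^512 * 96^1024 * 96^16384 * 96^32768 * 96^262144 = 288 (mod 587); answer 288
Step 2: Y1 = 288; m = 2; total draws C(10,6) = 210; favorable C(8,6) = 28; P = 2/15; answer 2/15
Step 3: Y2 = 2/15; threaded value p + q = 17; c = -6; remainder = value at the root: -7*(-6)^2 - 8*(-6)^1 - 1 = (-252) + (48) + (-1) = -205; answer -205

-205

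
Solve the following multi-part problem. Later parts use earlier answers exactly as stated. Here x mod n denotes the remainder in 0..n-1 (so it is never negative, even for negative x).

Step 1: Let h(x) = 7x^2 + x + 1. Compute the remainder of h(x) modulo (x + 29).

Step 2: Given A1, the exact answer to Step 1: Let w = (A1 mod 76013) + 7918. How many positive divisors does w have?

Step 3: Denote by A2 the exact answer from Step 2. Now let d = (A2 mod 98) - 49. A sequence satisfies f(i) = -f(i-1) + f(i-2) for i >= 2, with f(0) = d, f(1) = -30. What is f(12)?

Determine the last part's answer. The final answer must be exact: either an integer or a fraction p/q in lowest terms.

Step 1: remainder = value at the root: 7*(-29)^2 + 1*(-29)^1 + 1 = (5887) + (-29) + (1) = 5859; answer 5859
Step 2: A1 = 5859; w = 13777; 13777 = 23 * 599; number of divisors = (1+1) * (1+1) = 4; answer 4
Step 3: A2 = 4; d = -45; f(2) = -1*(-30) + 1*(-45) = -15; iterating: f(2)=-15, f(3)=-15, f(4)=0, f(5)=-15, f(6)=15, f(7)=-30, f(8)=45, f(9)=-75, f(10)=120, f(11)=-195, f(12)=315; answer 315

315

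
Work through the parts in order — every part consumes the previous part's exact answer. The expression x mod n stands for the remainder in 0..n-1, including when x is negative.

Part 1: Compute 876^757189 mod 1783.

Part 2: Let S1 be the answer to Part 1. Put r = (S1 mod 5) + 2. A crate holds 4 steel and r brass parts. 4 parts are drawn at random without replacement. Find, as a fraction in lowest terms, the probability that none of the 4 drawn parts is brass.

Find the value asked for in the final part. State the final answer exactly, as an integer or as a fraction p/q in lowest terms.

1/70

Part 1: squarings mod 1783: 876^1=876, 876^2=686, 876^4=1667, 876^8=975, 876^16=286, 876^32=1561, 876^64=1143, 876^128=1293, 876^256=1178, 876^512=510, 876^1024=1565, 876^2048=1166, 876^4096=910, 876^8192=788, 876^16384=460, 876^32768=1206, 876^65536=1291, 876^131072=1359, 876^262144=1476, 876^524288=1533; 876^757189 = 876^1 * 876^4 * 876^64 * 876^128 * 876^256 * 876^1024 * 876^2048 * 876^32768 * 876^65536 * 876^131072 * 876^524288 = 1377 (mod 1783); answer 1377
Part 2: S1 = 1377; r = 4; total draws C(8,4) = 70; favorable C(4,4) = 1; P = 1/70; answer 1/70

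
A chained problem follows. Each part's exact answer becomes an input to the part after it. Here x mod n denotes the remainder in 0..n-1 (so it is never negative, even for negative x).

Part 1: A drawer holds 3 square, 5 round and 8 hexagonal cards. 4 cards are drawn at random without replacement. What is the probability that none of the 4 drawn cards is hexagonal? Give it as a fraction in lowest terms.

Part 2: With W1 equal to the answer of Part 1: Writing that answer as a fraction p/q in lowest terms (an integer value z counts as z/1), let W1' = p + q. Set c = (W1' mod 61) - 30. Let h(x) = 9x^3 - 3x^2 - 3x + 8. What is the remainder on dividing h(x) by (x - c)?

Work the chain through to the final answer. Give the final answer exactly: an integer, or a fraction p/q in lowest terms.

-253

Part 1: total draws C(16,4) = 1820; favorable C(8,4) = 70; P = 1/26; answer 1/26
Part 2: W1 = 1/26; threaded value p + q = 27; c = -3; remainder = value at the root: 9*(-3)^3 - 3*(-3)^2 - 3*(-3)^1 + 8 = (-243) + (-27) + (9) + (8) = -253; answer -253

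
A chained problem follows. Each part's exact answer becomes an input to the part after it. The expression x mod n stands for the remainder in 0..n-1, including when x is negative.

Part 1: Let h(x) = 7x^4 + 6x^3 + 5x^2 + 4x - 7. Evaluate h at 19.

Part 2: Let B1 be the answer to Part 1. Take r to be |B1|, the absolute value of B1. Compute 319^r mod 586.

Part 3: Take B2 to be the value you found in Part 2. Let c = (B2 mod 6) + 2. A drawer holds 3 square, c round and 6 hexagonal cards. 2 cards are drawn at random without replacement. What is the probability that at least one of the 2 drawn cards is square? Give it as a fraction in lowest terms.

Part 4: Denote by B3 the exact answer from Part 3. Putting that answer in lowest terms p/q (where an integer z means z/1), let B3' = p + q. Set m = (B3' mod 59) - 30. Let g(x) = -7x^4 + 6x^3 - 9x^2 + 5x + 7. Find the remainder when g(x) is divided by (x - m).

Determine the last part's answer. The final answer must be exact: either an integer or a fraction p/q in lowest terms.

-287203

Part 1: 7*(19)^4 + 6*(19)^3 + 5*(19)^2 + 4*(19)^1 - 7 = (912247) + (41154) + (1805) + (76) + (-7) = 955275; answer 955275
Part 2: B1 = 955275; r = 955275; squarings mod 586: 319^1=319, 319^2=383, 319^4=189, 319^8=561, 319^16=39, 319^32=349, 319^64=499, 319^128=537, 319^256=57, 319^512=319, 319^1024=383, 319^2048=189, 319^4096=561, 319^8192=39, 319^16384=349, 319^32768=499, 319^65536=537, 319^131072=57, 319^262144=319, 319^524288=383; 319^955275 = 319^1 * 319^2 * 319^8 * 319^128 * 319^256 * 319^512 * 319^4096 * 319^32768 * 319^131072 * 319^262144 * 319^524288 = 73 (mod 586); answer 73
Part 3: B2 = 73; c = 3; total draws C(12,2) = 66; complement C(9,2) = 36; favorable 66 - 36 = 30; P = 5/11; answer 5/11
Part 4: B3 = 5/11; threaded value p + q = 16; m = -14; remainder = value at the root: -7*(-14)^4 + 6*(-14)^3 - 9*(-14)^2 + 5*(-14)^1 + 7 = (-268912) + (-16464) + (-1764) + (-70) + (7) = -287203; answer -287203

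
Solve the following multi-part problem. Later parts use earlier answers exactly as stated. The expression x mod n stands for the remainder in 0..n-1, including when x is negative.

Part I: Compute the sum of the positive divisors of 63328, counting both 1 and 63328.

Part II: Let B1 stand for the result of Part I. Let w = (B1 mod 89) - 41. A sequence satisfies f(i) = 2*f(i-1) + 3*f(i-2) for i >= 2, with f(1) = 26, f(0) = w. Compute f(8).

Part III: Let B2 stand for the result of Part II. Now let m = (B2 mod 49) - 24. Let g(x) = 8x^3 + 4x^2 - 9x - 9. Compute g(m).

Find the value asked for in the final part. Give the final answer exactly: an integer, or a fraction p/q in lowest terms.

Part I: 63328 = 2^5 * 1979; sigma = (1 + 2 + 4 + 8 + 16 + 32) * (1 + 1979) = 63 * 1980 = 124740; answer 124740
Part II: B1 = 124740; w = 10; f(2) = 2*(26) + 3*(10) = 82; iterating: f(2)=82, f(3)=242, f(4)=730, f(5)=2186, f(6)=6562, f(7)=19682, f(8)=59050; answer 59050
Part III: B2 = 59050; m = -19; 8*(-19)^3 + 4*(-19)^2 - 9*(-19)^1 - 9 = (-54872) + (1444) + (171) + (-9) = -53266; answer -53266

-53266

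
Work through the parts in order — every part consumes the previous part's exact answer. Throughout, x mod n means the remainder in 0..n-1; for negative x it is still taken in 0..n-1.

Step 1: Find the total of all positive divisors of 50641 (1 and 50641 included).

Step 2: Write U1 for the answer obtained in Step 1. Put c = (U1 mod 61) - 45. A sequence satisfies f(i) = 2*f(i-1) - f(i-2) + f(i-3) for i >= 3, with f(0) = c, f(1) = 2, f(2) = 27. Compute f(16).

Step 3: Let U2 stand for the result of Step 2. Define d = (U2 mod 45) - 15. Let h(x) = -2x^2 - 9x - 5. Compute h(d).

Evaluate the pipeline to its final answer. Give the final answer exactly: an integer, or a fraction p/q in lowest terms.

-898

Step 1: 50641 = 89 * 569; sigma = (1 + 89) * (1 + 569) = 90 * 570 = 51300; answer 51300
Step 2: U1 = 51300; c = 15; f(3) = 2*(27) - 1*(2) + 1*(15) = 67; iterating: f(3)=67, f(4)=109, f(5)=178, f(6)=314, f(7)=559, f(8)=982, f(9)=1719, f(10)=3015, f(11)=5293, f(12)=9290, f(13)=16302, f(14)=28607, f(15)=50202, f(16)=88099; answer 88099
Step 3: U2 = 88099; d = 19; -2*(19)^2 - 9*(19)^1 - 5 = (-722) + (-171) + (-5) = -898; answer -898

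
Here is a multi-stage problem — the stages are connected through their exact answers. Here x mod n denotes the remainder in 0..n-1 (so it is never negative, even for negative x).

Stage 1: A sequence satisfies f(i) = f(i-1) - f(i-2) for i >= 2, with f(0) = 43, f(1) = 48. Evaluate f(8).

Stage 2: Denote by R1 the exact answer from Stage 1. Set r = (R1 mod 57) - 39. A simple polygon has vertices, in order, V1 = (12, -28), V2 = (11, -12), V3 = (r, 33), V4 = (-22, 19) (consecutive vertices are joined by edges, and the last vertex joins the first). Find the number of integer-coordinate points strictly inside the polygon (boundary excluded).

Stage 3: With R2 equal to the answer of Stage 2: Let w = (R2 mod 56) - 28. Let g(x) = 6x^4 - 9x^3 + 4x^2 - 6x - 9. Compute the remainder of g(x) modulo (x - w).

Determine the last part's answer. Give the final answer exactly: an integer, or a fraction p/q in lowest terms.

578547

Stage 1: f(2) = 1*(48) - 1*(43) = 5; iterating: f(2)=5, f(3)=-43, f(4)=-48, f(5)=-5, f(6)=43, f(7)=48, f(8)=5; answer 5
Stage 2: R1 = 5; r = -34; cross terms: (12*-12 - 11*-28)=164, (11*33 - -34*-12)=-45, (-34*19 - -22*33)=80, (-22*-28 - 12*19)=388; twice the area = |587| = 587; area = 587/2; boundary points = 1 + 45 + 2 + 1 = 49; strictly interior points = area - boundary/2 + 1 = 270; answer 270
Stage 3: R2 = 270; w = 18; remainder = value at the root: 6*(18)^4 - 9*(18)^3 + 4*(18)^2 - 6*(18)^1 - 9 = (629856) + (-52488) + (1296) + (-108) + (-9) = 578547; answer 578547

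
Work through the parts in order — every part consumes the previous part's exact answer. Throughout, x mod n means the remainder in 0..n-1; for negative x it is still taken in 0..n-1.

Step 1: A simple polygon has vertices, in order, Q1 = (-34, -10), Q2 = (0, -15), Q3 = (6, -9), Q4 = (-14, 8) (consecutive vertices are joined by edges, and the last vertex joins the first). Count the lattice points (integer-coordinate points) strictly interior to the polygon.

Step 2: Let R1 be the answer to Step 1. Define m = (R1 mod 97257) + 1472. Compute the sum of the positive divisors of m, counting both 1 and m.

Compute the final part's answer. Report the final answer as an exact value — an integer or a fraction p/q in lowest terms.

3432

Step 1: cross terms: (-34*-15 - 0*-10)=510, (0*-9 - 6*-15)=90, (6*8 - -14*-9)=-78, (-14*-10 - -34*8)=412; twice the area = |934| = 934; area = 467; boundary points = 1 + 6 + 1 + 2 = 10; strictly interior points = area - boundary/2 + 1 = 463; answer 463
Step 2: R1 = 463; m = 1935; 1935 = 3^2 * 5 * 43; sigma = (1 + 3 + 9) * (1 + 5) * (1 + 43) = 13 * 6 * 44 = 3432; answer 3432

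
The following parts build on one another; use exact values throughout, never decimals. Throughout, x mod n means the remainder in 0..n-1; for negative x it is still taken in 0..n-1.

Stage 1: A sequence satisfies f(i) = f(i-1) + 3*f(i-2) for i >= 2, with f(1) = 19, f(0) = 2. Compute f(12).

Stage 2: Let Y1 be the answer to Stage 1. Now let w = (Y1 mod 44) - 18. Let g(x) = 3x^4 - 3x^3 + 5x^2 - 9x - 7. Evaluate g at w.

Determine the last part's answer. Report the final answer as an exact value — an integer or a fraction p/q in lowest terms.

457813

Stage 1: f(2) = 1*(19) + 3*(2) = 25; iterating: f(2)=25, f(3)=82, f(4)=157, f(5)=403, f(6)=874, f(7)=2083, f(8)=4705, f(9)=10954, f(10)=25069, f(11)=57931, f(12)=133138; answer 133138
Stage 2: Y1 = 133138; w = 20; 3*(20)^4 - 3*(20)^3 + 5*(20)^2 - 9*(20)^1 - 7 = (480000) + (-24000) + (2000) + (-180) + (-7) = 457813; answer 457813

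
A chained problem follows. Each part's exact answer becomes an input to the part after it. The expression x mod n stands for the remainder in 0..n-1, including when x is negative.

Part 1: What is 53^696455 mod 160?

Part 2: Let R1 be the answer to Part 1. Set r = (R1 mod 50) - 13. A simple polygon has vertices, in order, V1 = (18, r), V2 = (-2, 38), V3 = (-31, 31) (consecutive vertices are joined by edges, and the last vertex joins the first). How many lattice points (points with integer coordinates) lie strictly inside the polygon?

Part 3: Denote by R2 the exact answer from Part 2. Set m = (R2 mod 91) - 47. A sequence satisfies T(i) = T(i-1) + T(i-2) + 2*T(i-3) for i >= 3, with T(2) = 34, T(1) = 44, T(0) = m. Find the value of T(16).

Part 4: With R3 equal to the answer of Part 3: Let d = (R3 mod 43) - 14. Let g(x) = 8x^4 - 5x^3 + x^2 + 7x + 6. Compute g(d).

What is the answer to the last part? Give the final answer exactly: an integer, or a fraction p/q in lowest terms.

Part 1: squarings mod 160: 53^1=53, 53^2=89, 53^4=81, 53^8=1, 53^16=1, 53^32=1, 53^64=1, 53^128=1, 53^256=1, 53^512=1, 53^1024=1, 53^2048=1, 53^4096=1, 53^8192=1, 53^16384=1, 53^32768=1, 53^65536=1, 53^131072=1, 53^262144=1, 53^524288=1; 53^696455 = 53^1 * 53^2 * 53^4 * 53^128 * 53^8192 * 53^32768 * 53^131072 * 53^524288 = 157 (mod 160); answer 157
Part 2: R1 = 157; r = -6; cross terms: (18*38 - -2*-6)=672, (-2*31 - -31*38)=1116, (-31*-6 - 18*31)=-372; twice the area = |1416| = 1416; area = 708; boundary points = 4 + 1 + 1 = 6; strictly interior points = area - boundary/2 + 1 = 706; answer 706
Part 3: R2 = 706; m = 22; T(3) = 1*(34) + 1*(44) + 2*(22) = 122; iterating: T(3)=122, T(4)=244, T(5)=434, T(6)=922, T(7)=1844, T(8)=3634, T(9)=7322, T(10)=14644, T(11)=29234, T(12)=58522, T(13)=117044, T(14)=234034, T(15)=468122, T(16)=936244; answer 936244
Part 4: R3 = 936244; d = -9; 8*(-9)^4 - 5*(-9)^3 + 1*(-9)^2 + 7*(-9)^1 + 6 = (52488) + (3645) + (81) + (-63) + (6) = 56157; answer 56157

56157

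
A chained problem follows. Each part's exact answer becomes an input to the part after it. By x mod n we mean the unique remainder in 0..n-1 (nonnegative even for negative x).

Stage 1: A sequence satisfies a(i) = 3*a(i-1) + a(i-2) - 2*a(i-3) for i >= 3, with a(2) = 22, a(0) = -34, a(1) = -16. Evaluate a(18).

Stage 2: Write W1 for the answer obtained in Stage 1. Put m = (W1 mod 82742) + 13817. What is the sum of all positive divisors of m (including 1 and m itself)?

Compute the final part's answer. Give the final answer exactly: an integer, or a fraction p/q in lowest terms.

Stage 1: a(3) = 3*(22) + 1*(-16) - 2*(-34) = 118; iterating: a(3)=118, a(4)=408, a(5)=1298, a(6)=4066, a(7)=12680, a(8)=39510, a(9)=123078, a(10)=383384, a(11)=1194210, a(12)=3719858, a(13)=11587016, a(14)=36092486, a(15)=112424758, a(16)=350192728, a(17)=1090817970, a(18)=3397797122; answer 3397797122
Stage 2: W1 = 3397797122; m = 93451; 93451 = 113 * 827; sigma = (1 + 113) * (1 + 827) = 114 * 828 = 94392; answer 94392

94392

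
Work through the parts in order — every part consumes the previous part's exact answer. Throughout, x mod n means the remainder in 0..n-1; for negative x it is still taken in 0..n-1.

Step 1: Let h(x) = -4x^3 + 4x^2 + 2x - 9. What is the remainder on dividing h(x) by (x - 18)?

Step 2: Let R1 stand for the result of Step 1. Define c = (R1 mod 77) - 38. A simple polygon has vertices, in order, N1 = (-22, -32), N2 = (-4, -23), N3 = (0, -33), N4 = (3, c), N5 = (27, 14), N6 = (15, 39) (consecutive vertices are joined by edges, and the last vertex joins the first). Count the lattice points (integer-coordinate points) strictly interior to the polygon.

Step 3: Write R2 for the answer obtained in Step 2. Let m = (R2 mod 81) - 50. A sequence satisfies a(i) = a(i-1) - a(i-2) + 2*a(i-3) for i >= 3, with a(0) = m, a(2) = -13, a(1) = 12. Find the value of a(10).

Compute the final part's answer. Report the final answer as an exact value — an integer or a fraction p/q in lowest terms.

Step 1: remainder = value at the root: -4*(18)^3 + 4*(18)^2 + 2*(18)^1 - 9 = (-23328) + (1296) + (36) + (-9) = -22005; answer -22005
Step 2: R1 = -22005; c = -21; cross terms: (-22*-23 - -4*-32)=378, (-4*-33 - 0*-23)=132, (0*-21 - 3*-33)=99, (3*14 - 27*-21)=609, (27*39 - 15*14)=843, (15*-32 - -22*39)=378; twice the area = |2439| = 2439; area = 2439/2; boundary points = 9 + 2 + 3 + 1 + 1 + 1 = 17; strictly interior points = area - boundary/2 + 1 = 1212; answer 1212
Step 3: R2 = 1212; m = 28; a(3) = 1*(-13) - 1*(12) + 2*(28) = 31; iterating: a(3)=31, a(4)=68, a(5)=11, a(6)=5, a(7)=130, a(8)=147, a(9)=27, a(10)=140; answer 140

140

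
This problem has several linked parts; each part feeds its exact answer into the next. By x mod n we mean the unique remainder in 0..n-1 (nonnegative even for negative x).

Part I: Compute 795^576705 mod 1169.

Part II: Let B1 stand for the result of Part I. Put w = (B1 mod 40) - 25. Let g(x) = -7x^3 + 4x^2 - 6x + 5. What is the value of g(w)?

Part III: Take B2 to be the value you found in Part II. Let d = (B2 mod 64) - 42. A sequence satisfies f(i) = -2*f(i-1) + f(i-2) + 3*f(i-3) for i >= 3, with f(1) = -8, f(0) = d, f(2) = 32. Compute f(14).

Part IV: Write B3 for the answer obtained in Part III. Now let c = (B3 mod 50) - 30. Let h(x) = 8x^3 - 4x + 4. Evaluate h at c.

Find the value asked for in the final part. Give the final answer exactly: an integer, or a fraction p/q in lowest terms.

54800

Part I: squarings mod 1169: 795^1=795, 795^2=765, 795^4=725, 795^8=744, 795^16=599, 795^32=1087, 795^64=879, 795^128=1101, 795^256=1117, 795^512=366, 795^1024=690, 795^2048=317, 795^4096=1124, 795^8192=856, 795^16384=942, 795^32768=93, 795^65536=466, 795^131072=891, 795^262144=130, 795^524288=534; 795^576705 = 795^1 * 795^64 * 795^128 * 795^1024 * 795^2048 * 795^16384 * 795^32768 * 795^524288 = 841 (mod 1169); answer 841
Part II: B1 = 841; w = -24; -7*(-24)^3 + 4*(-24)^2 - 6*(-24)^1 + 5 = (96768) + (2304) + (144) + (5) = 99221; answer 99221
Part III: B2 = 99221; d = -21; f(3) = -2*(32) + 1*(-8) + 3*(-21) = -135; iterating: f(3)=-135, f(4)=278, f(5)=-595, f(6)=1063, f(7)=-1887, f(8)=3052, f(9)=-4802, f(10)=6995, f(11)=-9636, f(12)=11861, f(13)=-12373, f(14)=7699; answer 7699
Part IV: B3 = 7699; c = 19; 8*(19)^3 - 4*(19)^1 + 4 = (54872) + (-76) + (4) = 54800; answer 54800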